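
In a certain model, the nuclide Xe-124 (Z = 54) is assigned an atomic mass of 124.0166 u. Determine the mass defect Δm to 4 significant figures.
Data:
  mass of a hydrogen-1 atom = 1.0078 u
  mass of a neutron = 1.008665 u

1.011 u

Mass of separated nucleons = 54(1.0078) + 70(1.008665) = 54.4212 + 70.606550 = 125.027750 u
Δm = 125.027750 − 124.0166 = 1.011150 u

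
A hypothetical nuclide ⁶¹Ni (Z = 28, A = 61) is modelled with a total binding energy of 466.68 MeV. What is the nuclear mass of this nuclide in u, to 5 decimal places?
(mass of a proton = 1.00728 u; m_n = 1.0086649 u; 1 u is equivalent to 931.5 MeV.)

Mass defect = 466.68 MeV / (931.5 MeV/u) = 0.5009984 u
Constituent mass = 28(1.00728) + 33(1.0086649) = 61.4897817 u
Nuclear mass = 61.4897817 − 0.5009984 = 60.9887833 u ≈ 60.98878 u (to 5 decimal places)

60.98878 u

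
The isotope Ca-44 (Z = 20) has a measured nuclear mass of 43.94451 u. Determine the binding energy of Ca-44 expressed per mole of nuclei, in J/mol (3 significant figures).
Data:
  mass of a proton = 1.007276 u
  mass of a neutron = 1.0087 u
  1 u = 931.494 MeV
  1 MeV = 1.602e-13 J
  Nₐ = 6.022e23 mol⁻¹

3.68e+13 J/mol

The nucleus contains 20 protons and 44 − 20 = 24 neutrons.
Total constituent mass: 20 × 1.007276 + 24 × 1.0087 = 44.354320 u
Δm = 44.354320 − 43.94451 = 0.409810 u
E_B = 0.409810 × 931.494 = 381.736 MeV
Per nucleus in joules: 381.736 MeV × 1.602e-13 J/MeV = 6.1154e-11 J
Per mole: 6.1154e-11 J × 6.022e23 mol⁻¹ = 3.6827e+13 J/mol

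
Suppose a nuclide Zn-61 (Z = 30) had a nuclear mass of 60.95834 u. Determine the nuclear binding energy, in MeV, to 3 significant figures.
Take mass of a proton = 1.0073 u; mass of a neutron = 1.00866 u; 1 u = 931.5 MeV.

493 MeV

Z = 30, so N = A − Z = 61 − 30 = 31.
Total constituent mass: 30 × 1.0073 + 31 × 1.00866 = 61.48746 u
Mass defect Δm = 61.48746 − 60.95834 = 0.52912 u
E_B = 0.52912 × 931.5 = 492.875 MeV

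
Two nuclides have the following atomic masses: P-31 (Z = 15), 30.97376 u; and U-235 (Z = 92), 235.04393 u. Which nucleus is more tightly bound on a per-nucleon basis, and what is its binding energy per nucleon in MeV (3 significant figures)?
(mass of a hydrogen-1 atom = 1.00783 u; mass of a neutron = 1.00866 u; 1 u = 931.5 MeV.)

P-31: Σm = 15(1.00783) + 16(1.00866) = 31.25601 u; Δm = 0.28225 u; E_B = 262.92 MeV; E_B/A = 8.481 MeV
U-235: Σm = 92(1.00783) + 143(1.00866) = 236.95874 u; Δm = 1.91481 u; E_B = 1783.6 MeV; E_B/A = 7.590 MeV
P-31 has the higher binding energy per nucleon, so it is the more tightly bound nucleus.

P-31; 8.48 MeV/nucleon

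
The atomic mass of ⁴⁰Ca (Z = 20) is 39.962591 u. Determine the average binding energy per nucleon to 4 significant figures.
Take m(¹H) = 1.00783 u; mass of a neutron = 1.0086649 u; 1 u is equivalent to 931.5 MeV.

8.554 MeV/nucleon

With 20 protons and 20 neutrons (A = 40):
Mass of separated nucleons = 20(1.00783) + 20(1.0086649) = 20.15660 + 20.1732980 = 40.3298980 u
The mass defect is 40.3298980 − 39.962591 = 0.3673070 u.
Converting to energy: 0.3673070 u × 931.5 MeV/u = 342.146 MeV
BE/A = 342.146 MeV / 40 = 8.554 MeV/nucleon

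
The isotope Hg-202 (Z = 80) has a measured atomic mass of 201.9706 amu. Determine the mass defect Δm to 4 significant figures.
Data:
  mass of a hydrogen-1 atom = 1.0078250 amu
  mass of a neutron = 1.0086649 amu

The nucleus contains 80 protons and 202 − 80 = 122 neutrons.
Mass of separated nucleons = 80(1.0078250) + 122(1.0086649) = 80.6260000 + 123.0571178 = 203.6831178 amu
Δm = 203.6831178 − 201.9706 = 1.7125178 amu

1.713 amu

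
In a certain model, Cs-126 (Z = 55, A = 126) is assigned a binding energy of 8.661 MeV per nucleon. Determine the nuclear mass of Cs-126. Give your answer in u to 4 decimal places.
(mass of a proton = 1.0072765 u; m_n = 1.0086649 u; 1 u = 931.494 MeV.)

Total binding energy = 126 × 8.661 = 1091.286 MeV
Mass defect = 1091.286 MeV / (931.494 MeV/u) = 1.171544 u
Constituent mass = 55(1.0072765) + 71(1.0086649) = 127.0154154 u
Nuclear mass = 127.0154154 − 1.171544 = 125.8438714 u ≈ 125.8439 u (to 4 decimal places)

125.8439 u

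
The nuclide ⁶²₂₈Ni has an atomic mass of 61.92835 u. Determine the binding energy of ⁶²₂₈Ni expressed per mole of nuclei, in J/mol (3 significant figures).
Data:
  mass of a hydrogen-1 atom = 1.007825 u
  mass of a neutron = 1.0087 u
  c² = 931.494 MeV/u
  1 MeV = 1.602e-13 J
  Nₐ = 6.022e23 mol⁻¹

Σm = 28·m(¹H) + 34·m_n = 28.219100 + 34.2958 = 62.514900 u
Δm = 62.514900 − 61.92835 = 0.586550 u
Converting to energy: 0.586550 u × 931.494 MeV/u = 546.368 MeV
Per nucleus in joules: 546.368 MeV × 1.602e-13 J/MeV = 8.7528e-11 J
Per mole: 8.7528e-11 J × 6.022e23 mol⁻¹ = 5.2709e+13 J/mol

5.27e+13 J/mol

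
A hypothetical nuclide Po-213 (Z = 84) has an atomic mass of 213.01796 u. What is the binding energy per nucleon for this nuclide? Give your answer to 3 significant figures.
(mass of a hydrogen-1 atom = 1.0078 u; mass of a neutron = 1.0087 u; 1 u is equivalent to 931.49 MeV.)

7.69 MeV/nucleon

The nucleus contains 84 protons and 213 − 84 = 129 neutrons.
Σm = 84·m(¹H) + 129·m_n = 84.6552 + 130.1223 = 214.7775 u
The mass defect is 214.7775 − 213.01796 = 1.75954 u.
Converting to energy: 1.75954 u × 931.49 MeV/u = 1638.99 MeV
Per nucleon: 1638.99 / 213 = 7.6948 MeV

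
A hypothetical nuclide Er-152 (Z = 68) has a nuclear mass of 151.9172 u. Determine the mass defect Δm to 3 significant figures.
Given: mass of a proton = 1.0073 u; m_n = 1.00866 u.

1.31 u

Σm = 68·m_p + 84·m_n = 68.4964 + 84.72744 = 153.22384 u
Mass defect Δm = 153.22384 − 151.9172 = 1.30664 u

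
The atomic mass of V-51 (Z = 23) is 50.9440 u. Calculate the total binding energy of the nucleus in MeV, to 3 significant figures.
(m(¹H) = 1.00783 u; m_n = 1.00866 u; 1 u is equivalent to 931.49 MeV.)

With 23 protons and 28 neutrons (A = 51):
Mass of separated nucleons = 23(1.00783) + 28(1.00866) = 23.18009 + 28.24248 = 51.42257 u
Mass defect Δm = 51.42257 − 50.9440 = 0.47857 u
Binding energy = Δm·c² = 0.47857 × 931.49 MeV/u = 445.783 MeV

446 MeV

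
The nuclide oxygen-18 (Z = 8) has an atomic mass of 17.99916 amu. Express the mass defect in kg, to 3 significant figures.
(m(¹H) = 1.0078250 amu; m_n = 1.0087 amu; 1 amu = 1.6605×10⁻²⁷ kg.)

Total constituent mass: 8 × 1.0078250 + 10 × 1.0087 = 18.1496000 amu
Mass defect Δm = 18.1496000 − 17.99916 = 0.1504400 amu
In SI units: 0.1504400 amu × 1.6605×10⁻²⁷ kg/amu = 2.4981e-28 kg

2.50e-28 kg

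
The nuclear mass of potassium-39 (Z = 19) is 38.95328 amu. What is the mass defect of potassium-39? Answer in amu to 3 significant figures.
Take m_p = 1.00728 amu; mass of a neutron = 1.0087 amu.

0.359 amu

Mass of separated nucleons = 19(1.00728) + 20(1.0087) = 19.13832 + 20.1740 = 39.31232 amu
The mass defect is 39.31232 − 38.95328 = 0.35904 amu.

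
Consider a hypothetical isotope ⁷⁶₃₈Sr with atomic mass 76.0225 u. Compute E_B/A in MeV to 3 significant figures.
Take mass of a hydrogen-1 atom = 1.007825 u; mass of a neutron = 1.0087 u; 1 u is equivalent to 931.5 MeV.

7.42 MeV/nucleon

Total constituent mass: 38 × 1.007825 + 38 × 1.0087 = 76.627950 u
The mass defect is 76.627950 − 76.0225 = 0.605450 u.
E_B = 0.605450 × 931.5 = 563.977 MeV
BE/A = 563.977 MeV / 76 = 7.421 MeV/nucleon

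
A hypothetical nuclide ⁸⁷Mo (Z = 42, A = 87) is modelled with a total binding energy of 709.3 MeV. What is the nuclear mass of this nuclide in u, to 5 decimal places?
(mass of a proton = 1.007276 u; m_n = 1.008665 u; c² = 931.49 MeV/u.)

Mass defect = 709.3 MeV / (931.49 MeV/u) = 0.7614682 u
Constituent mass = 42(1.007276) + 45(1.008665) = 87.695517 u
Nuclear mass = 87.695517 − 0.7614682 = 86.9340488 u ≈ 86.93405 u (to 5 decimal places)

86.93405 u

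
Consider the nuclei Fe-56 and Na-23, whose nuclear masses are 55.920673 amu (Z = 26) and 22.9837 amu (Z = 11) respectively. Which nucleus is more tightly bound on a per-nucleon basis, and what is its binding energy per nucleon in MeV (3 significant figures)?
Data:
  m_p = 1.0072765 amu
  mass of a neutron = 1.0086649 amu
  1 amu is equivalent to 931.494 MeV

Fe-56; 8.79 MeV/nucleon

Fe-56: Σm = 26(1.0072765) + 30(1.0086649) = 56.4491360 amu; Δm = 0.5284630 amu; E_B = 492.26 MeV; E_B/A = 8.790 MeV
Na-23: Σm = 11(1.0072765) + 12(1.0086649) = 23.1840203 amu; Δm = 0.2003203 amu; E_B = 186.60 MeV; E_B/A = 8.113 MeV
Fe-56 has the higher binding energy per nucleon, so it is the more tightly bound nucleus.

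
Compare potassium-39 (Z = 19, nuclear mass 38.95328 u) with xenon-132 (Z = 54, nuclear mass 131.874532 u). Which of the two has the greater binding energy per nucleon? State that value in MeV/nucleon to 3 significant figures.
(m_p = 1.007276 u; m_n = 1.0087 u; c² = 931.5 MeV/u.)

potassium-39: Σm = 19(1.007276) + 20(1.0087) = 39.312244 u; Δm = 0.358964 u; E_B = 334.37 MeV; E_B/A = 8.574 MeV
xenon-132: Σm = 54(1.007276) + 78(1.0087) = 133.071504 u; Δm = 1.196972 u; E_B = 1115.0 MeV; E_B/A = 8.447 MeV
potassium-39 has the higher binding energy per nucleon, so it is the more tightly bound nucleus.

potassium-39; 8.57 MeV/nucleon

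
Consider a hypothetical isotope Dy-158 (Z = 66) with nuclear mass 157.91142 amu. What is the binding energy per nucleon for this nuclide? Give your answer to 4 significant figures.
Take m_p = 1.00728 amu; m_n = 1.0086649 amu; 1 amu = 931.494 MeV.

8.055 MeV/nucleon

Σm = 66·m_p + 92·m_n = 66.48048 + 92.7971708 = 159.2776508 amu
The mass defect is 159.2776508 − 157.91142 = 1.3662308 amu.
E_B = 1.3662308 × 931.494 = 1272.64 MeV
Per nucleon: 1272.64 / 158 = 8.055 MeV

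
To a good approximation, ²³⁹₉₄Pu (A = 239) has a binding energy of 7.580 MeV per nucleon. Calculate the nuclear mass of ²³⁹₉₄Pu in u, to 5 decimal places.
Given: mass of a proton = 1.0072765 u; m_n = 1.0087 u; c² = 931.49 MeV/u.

Total binding energy = 239 × 7.580 = 1811.620 MeV
Mass defect = 1811.620 MeV / (931.49 MeV/u) = 1.9448625 u
Constituent mass = 94(1.0072765) + 145(1.0087) = 240.9454910 u
Nuclear mass = 240.9454910 − 1.9448625 = 239.0006285 u ≈ 239.00063 u (to 5 decimal places)

239.00063 u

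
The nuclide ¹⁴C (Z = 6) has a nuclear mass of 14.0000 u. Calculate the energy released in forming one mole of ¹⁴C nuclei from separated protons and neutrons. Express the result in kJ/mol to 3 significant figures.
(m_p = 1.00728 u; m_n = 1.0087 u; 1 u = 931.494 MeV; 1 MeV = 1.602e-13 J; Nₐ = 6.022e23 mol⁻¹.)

1.02e+10 kJ/mol

The nucleus contains 6 protons and 14 − 6 = 8 neutrons.
Mass of separated nucleons = 6(1.00728) + 8(1.0087) = 6.04368 + 8.0696 = 14.11328 u
Δm = 14.11328 − 14.0000 = 0.11328 u
E_B = 0.11328 × 931.494 = 105.520 MeV
Per nucleus in joules: 105.520 MeV × 1.602e-13 J/MeV = 1.6904e-11 J
Per mole: 1.6904e-11 J × 6.022e23 mol⁻¹ = 1.0180e+13 J/mol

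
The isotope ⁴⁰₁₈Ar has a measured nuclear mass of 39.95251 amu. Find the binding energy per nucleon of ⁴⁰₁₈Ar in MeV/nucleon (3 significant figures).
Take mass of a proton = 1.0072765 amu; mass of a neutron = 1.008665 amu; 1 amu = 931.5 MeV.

Z = 18, so N = A − Z = 40 − 18 = 22.
Total constituent mass: 18 × 1.0072765 + 22 × 1.008665 = 40.3216070 amu
The mass defect is 40.3216070 − 39.95251 = 0.3690970 amu.
Binding energy = Δm·c² = 0.3690970 × 931.5 MeV/amu = 343.814 MeV
BE/A = 343.814 MeV / 40 = 8.595 MeV/nucleon

8.60 MeV/nucleon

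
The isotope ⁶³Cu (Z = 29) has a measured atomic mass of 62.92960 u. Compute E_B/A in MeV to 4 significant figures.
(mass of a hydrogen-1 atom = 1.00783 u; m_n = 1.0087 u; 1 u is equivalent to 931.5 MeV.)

The nucleus contains 29 protons and 63 − 29 = 34 neutrons.
Σm = 29·m(¹H) + 34·m_n = 29.22707 + 34.2958 = 63.52287 u
Δm = 63.52287 − 62.92960 = 0.59327 u
Binding energy = Δm·c² = 0.59327 × 931.5 MeV/u = 552.631 MeV
Dividing by A = 63 gives 8.772 MeV per nucleon.

8.772 MeV/nucleon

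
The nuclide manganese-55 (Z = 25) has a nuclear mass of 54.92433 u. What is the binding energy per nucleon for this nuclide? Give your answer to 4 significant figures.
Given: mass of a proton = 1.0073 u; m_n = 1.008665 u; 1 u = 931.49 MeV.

8.775 MeV/nucleon

Z = 25, so N = A − Z = 55 − 25 = 30.
Mass of separated nucleons = 25(1.0073) + 30(1.008665) = 25.1825 + 30.259950 = 55.442450 u
Mass defect Δm = 55.442450 − 54.92433 = 0.518120 u
Converting to energy: 0.518120 u × 931.49 MeV/u = 482.624 MeV
Per nucleon: 482.624 / 55 = 8.775 MeV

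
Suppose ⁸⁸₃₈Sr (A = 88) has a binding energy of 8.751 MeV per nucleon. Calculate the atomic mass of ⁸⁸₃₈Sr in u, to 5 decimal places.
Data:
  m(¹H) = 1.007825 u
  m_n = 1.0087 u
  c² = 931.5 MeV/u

87.90563 u

Total binding energy = 88 × 8.751 = 770.088 MeV
Mass defect = 770.088 MeV / (931.5 MeV/u) = 0.8267182 u
Constituent mass = 38(1.007825) + 50(1.0087) = 88.732350 u
Atomic mass = 88.732350 − 0.8267182 = 87.9056318 u ≈ 87.90563 u (to 5 decimal places)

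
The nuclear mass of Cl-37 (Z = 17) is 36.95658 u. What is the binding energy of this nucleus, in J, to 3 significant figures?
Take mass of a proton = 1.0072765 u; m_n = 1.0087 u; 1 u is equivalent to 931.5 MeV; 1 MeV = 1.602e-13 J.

5.09e-11 J

Mass of separated nucleons = 17(1.0072765) + 20(1.0087) = 17.1237005 + 20.1740 = 37.2977005 u
Mass defect Δm = 37.2977005 − 36.95658 = 0.3411205 u
Converting to energy: 0.3411205 u × 931.5 MeV/u = 317.754 MeV
In joules: 317.754 MeV × 1.602e-13 J/MeV = 5.0904e-11 J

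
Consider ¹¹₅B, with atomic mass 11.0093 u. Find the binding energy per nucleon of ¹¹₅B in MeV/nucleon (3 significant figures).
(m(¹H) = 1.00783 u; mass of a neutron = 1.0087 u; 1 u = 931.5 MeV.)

6.95 MeV/nucleon

Total constituent mass: 5 × 1.00783 + 6 × 1.0087 = 11.09135 u
Δm = 11.09135 − 11.0093 = 0.08205 u
Converting to energy: 0.08205 u × 931.5 MeV/u = 76.4296 MeV
BE/A = 76.4296 MeV / 11 = 6.948 MeV/nucleon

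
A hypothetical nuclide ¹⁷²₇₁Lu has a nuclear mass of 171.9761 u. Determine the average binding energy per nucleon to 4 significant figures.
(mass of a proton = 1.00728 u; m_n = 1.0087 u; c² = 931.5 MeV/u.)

7.687 MeV/nucleon

Total constituent mass: 71 × 1.00728 + 101 × 1.0087 = 173.39558 u
Mass defect Δm = 173.39558 − 171.9761 = 1.41948 u
Binding energy = Δm·c² = 1.41948 × 931.5 MeV/u = 1322.246 MeV
Per nucleon: 1322.246 / 172 = 7.687 MeV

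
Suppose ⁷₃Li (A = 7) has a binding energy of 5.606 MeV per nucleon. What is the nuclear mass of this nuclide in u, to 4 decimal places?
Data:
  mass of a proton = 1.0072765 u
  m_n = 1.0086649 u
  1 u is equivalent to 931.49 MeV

Total binding energy = 7 × 5.606 = 39.242 MeV
Mass defect = 39.242 MeV / (931.49 MeV/u) = 0.042128 u
Constituent mass = 3(1.0072765) + 4(1.0086649) = 7.0564891 u
Nuclear mass = 7.0564891 − 0.042128 = 7.0143611 u ≈ 7.0144 u (to 4 decimal places)

7.0144 u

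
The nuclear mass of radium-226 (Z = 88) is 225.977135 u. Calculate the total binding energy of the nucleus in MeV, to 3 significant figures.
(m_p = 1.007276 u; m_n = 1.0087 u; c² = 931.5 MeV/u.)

With 88 protons and 138 neutrons (A = 226):
Total constituent mass: 88 × 1.007276 + 138 × 1.0087 = 227.840888 u
Δm = 227.840888 − 225.977135 = 1.863753 u
E_B = 1.863753 × 931.5 = 1736.09 MeV

1740 MeV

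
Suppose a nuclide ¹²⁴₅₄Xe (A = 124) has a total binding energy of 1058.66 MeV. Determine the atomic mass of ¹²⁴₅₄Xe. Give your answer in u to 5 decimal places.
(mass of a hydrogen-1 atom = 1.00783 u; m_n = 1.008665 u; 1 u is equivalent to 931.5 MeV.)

Mass defect = 1058.66 MeV / (931.5 MeV/u) = 1.1365110 u
Constituent mass = 54(1.00783) + 70(1.008665) = 125.029370 u
Atomic mass = 125.029370 − 1.1365110 = 123.8928590 u ≈ 123.89286 u (to 5 decimal places)

123.89286 u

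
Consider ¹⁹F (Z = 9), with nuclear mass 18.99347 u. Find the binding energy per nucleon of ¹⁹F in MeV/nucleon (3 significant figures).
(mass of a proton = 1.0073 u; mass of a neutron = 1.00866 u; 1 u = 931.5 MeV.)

The nucleus contains 9 protons and 19 − 9 = 10 neutrons.
Mass of separated nucleons = 9(1.0073) + 10(1.00866) = 9.0657 + 10.08660 = 19.15230 u
Δm = 19.15230 − 18.99347 = 0.15883 u
Binding energy = Δm·c² = 0.15883 × 931.5 MeV/u = 147.950 MeV
Per nucleon: 147.950 / 19 = 7.787 MeV

7.79 MeV/nucleon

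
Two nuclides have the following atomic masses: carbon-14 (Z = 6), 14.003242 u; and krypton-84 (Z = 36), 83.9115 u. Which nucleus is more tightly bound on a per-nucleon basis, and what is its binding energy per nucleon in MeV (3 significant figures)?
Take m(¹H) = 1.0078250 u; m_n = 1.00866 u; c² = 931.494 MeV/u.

krypton-84; 8.71 MeV/nucleon

carbon-14: Σm = 6(1.0078250) + 8(1.00866) = 14.1162300 u; Δm = 0.1129880 u; E_B = 105.25 MeV; E_B/A = 7.518 MeV
krypton-84: Σm = 36(1.0078250) + 48(1.00866) = 84.6973800 u; Δm = 0.7858800 u; E_B = 732.04 MeV; E_B/A = 8.7148 MeV
krypton-84 has the higher binding energy per nucleon, so it is the more tightly bound nucleus.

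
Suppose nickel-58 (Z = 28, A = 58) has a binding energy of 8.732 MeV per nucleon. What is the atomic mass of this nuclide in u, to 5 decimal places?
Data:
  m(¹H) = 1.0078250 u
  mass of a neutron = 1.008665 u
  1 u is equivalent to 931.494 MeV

Total binding energy = 58 × 8.732 = 506.456 MeV
Mass defect = 506.456 MeV / (931.494 MeV/u) = 0.5437029 u
Constituent mass = 28(1.0078250) + 30(1.008665) = 58.4790500 u
Atomic mass = 58.4790500 − 0.5437029 = 57.9353471 u ≈ 57.93535 u (to 5 decimal places)

57.93535 u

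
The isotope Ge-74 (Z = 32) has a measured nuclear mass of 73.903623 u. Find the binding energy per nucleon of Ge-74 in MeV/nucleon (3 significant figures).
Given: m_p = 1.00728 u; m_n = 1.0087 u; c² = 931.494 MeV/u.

8.75 MeV/nucleon

Σm = 32·m_p + 42·m_n = 32.23296 + 42.3654 = 74.59836 u
Mass defect Δm = 74.59836 − 73.903623 = 0.694737 u
Converting to energy: 0.694737 u × 931.494 MeV/u = 647.143 MeV
BE/A = 647.143 MeV / 74 = 8.745 MeV/nucleon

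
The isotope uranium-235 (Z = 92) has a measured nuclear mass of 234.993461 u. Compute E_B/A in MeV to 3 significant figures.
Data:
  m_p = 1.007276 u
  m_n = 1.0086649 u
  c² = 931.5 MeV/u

7.59 MeV/nucleon

Total constituent mass: 92 × 1.007276 + 143 × 1.0086649 = 236.9084727 u
Δm = 236.9084727 − 234.993461 = 1.9150117 u
Converting to energy: 1.9150117 u × 931.5 MeV/u = 1783.83 MeV
Per nucleon: 1783.83 / 235 = 7.591 MeV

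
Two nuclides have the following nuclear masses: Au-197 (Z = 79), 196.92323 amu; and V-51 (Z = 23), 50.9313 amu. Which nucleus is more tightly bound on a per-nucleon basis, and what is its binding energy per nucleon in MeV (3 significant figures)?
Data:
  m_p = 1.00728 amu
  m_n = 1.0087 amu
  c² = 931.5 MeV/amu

V-51; 8.76 MeV/nucleon

Au-197: Σm = 79(1.00728) + 118(1.0087) = 198.60172 amu; Δm = 1.67849 amu; E_B = 1563.5 MeV; E_B/A = 7.937 MeV
V-51: Σm = 23(1.00728) + 28(1.0087) = 51.41104 amu; Δm = 0.47974 amu; E_B = 446.88 MeV; E_B/A = 8.762 MeV
V-51 has the higher binding energy per nucleon, so it is the more tightly bound nucleus.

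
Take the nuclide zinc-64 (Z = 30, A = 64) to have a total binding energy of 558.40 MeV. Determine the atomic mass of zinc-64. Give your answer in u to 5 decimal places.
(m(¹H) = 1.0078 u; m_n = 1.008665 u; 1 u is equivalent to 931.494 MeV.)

63.92914 u

Mass defect = 558.40 MeV / (931.494 MeV/u) = 0.5994671 u
Constituent mass = 30(1.0078) + 34(1.008665) = 64.528610 u
Atomic mass = 64.528610 − 0.5994671 = 63.9291429 u ≈ 63.92914 u (to 5 decimal places)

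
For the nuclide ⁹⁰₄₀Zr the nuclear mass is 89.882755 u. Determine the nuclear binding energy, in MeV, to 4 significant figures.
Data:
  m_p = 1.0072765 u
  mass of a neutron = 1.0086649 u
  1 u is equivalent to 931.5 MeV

783.9 MeV

Mass of separated nucleons = 40(1.0072765) + 50(1.0086649) = 40.2910600 + 50.4332450 = 90.7243050 u
The mass defect is 90.7243050 − 89.882755 = 0.8415500 u.
E_B = 0.8415500 × 931.5 = 783.904 MeV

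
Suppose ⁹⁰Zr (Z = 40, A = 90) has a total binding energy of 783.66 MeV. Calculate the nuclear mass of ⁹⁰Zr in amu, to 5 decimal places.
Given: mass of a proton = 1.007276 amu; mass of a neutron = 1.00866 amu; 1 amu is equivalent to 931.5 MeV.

Mass defect = 783.66 MeV / (931.5 MeV/amu) = 0.8412882 amu
Constituent mass = 40(1.007276) + 50(1.00866) = 90.724040 amu
Nuclear mass = 90.724040 − 0.8412882 = 89.8827518 amu ≈ 89.88275 amu (to 5 decimal places)

89.88275 amu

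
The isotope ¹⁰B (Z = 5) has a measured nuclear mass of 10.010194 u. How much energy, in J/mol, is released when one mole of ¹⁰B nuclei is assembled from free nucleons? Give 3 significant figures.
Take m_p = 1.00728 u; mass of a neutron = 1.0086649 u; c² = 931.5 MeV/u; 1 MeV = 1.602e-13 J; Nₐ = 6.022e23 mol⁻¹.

Mass of separated nucleons = 5(1.00728) + 5(1.0086649) = 5.03640 + 5.0433245 = 10.0797245 u
Mass defect Δm = 10.0797245 − 10.010194 = 0.0695305 u
E_B = 0.0695305 × 931.5 = 64.7677 MeV
Per nucleus in joules: 64.7677 MeV × 1.602e-13 J/MeV = 1.0376e-11 J
Per mole: 1.0376e-11 J × 6.022e23 mol⁻¹ = 6.2484e+12 J/mol

6.25e+12 J/mol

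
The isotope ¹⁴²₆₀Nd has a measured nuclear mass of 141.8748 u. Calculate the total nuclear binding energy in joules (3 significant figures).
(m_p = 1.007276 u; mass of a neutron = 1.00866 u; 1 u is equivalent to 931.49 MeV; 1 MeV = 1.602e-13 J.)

Mass of separated nucleons = 60(1.007276) + 82(1.00866) = 60.436560 + 82.71012 = 143.146680 u
Mass defect Δm = 143.146680 − 141.8748 = 1.271880 u
Binding energy = Δm·c² = 1.271880 × 931.49 MeV/u = 1184.74 MeV
In joules: 1184.74 MeV × 1.602e-13 J/MeV = 1.8980e-10 J

1.90e-10 J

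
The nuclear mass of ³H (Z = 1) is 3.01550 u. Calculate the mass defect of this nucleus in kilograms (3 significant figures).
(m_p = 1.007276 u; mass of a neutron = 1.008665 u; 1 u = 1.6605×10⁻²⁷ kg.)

The nucleus contains 1 protons and 3 − 1 = 2 neutrons.
Total constituent mass: 1 × 1.007276 + 2 × 1.008665 = 3.024606 u
The mass defect is 3.024606 − 3.01550 = 0.009106 u.
In SI units: 0.009106 u × 1.6605×10⁻²⁷ kg/u = 1.5121e-29 kg

1.51e-29 kg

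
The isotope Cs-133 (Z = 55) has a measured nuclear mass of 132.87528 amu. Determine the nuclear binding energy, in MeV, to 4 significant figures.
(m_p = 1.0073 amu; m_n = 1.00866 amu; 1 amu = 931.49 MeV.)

Z = 55, so N = A − Z = 133 − 55 = 78.
Mass of separated nucleons = 55(1.0073) + 78(1.00866) = 55.4015 + 78.67548 = 134.07698 amu
Mass defect Δm = 134.07698 − 132.87528 = 1.20170 amu
Binding energy = Δm·c² = 1.20170 × 931.49 MeV/amu = 1119.37 MeV

1119 MeV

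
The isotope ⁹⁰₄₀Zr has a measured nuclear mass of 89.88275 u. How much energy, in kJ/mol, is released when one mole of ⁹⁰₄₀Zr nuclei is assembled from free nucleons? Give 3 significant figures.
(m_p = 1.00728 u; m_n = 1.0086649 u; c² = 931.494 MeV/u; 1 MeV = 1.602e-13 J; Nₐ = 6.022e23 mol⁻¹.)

7.56e+10 kJ/mol

The nucleus contains 40 protons and 90 − 40 = 50 neutrons.
Mass of separated nucleons = 40(1.00728) + 50(1.0086649) = 40.29120 + 50.4332450 = 90.7244450 u
The mass defect is 90.7244450 − 89.88275 = 0.8416950 u.
E_B = 0.8416950 × 931.494 = 784.034 MeV
Per nucleus in joules: 784.034 MeV × 1.602e-13 J/MeV = 1.2560e-10 J
Per mole: 1.2560e-10 J × 6.022e23 mol⁻¹ = 7.5636e+13 J/mol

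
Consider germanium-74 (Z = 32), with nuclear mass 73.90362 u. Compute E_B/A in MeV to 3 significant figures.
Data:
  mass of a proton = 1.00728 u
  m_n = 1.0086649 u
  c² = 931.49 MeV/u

The nucleus contains 32 protons and 74 − 32 = 42 neutrons.
Mass of separated nucleons = 32(1.00728) + 42(1.0086649) = 32.23296 + 42.3639258 = 74.5968858 u
The mass defect is 74.5968858 − 73.90362 = 0.6932658 u.
E_B = 0.6932658 × 931.49 = 645.770 MeV
Dividing by A = 74 gives 8.727 MeV per nucleon.

8.73 MeV/nucleon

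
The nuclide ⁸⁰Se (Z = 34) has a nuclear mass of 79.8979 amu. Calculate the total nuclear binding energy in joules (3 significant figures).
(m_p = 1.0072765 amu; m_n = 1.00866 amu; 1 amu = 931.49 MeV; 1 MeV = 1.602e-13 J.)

Z = 34, so N = A − Z = 80 − 34 = 46.
Mass of separated nucleons = 34(1.0072765) + 46(1.00866) = 34.2474010 + 46.39836 = 80.6457610 amu
The mass defect is 80.6457610 − 79.8979 = 0.7478610 amu.
E_B = 0.7478610 × 931.49 = 696.625 MeV
In joules: 696.625 MeV × 1.602e-13 J/MeV = 1.1160e-10 J

1.12e-10 J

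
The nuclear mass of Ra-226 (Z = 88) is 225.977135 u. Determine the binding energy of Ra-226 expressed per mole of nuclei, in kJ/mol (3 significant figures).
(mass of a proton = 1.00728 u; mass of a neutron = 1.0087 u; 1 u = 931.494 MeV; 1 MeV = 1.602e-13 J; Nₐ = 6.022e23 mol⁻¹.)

1.68e+11 kJ/mol

Z = 88, so N = A − Z = 226 − 88 = 138.
Total constituent mass: 88 × 1.00728 + 138 × 1.0087 = 227.84124 u
Mass defect Δm = 227.84124 − 225.977135 = 1.864105 u
Converting to energy: 1.864105 u × 931.494 MeV/u = 1736.40 MeV
Per nucleus in joules: 1736.40 MeV × 1.602e-13 J/MeV = 2.7817e-10 J
Per mole: 2.7817e-10 J × 6.022e23 mol⁻¹ = 1.6751e+14 J/mol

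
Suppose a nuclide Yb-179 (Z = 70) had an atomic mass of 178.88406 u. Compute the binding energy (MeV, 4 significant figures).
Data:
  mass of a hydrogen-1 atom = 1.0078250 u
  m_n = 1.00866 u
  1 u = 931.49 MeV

1497 MeV

Z = 70, so N = A − Z = 179 − 70 = 109.
Σm = 70·m(¹H) + 109·m_n = 70.5477500 + 109.94394 = 180.4916900 u
Mass defect Δm = 180.4916900 − 178.88406 = 1.6076300 u
E_B = 1.6076300 × 931.49 = 1497.49 MeV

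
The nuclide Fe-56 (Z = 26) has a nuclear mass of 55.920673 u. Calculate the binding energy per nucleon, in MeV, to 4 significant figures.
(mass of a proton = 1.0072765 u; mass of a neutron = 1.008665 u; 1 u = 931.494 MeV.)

8.790 MeV/nucleon

With 26 protons and 30 neutrons (A = 56):
Total constituent mass: 26 × 1.0072765 + 30 × 1.008665 = 56.4491390 u
The mass defect is 56.4491390 − 55.920673 = 0.5284660 u.
E_B = 0.5284660 × 931.494 = 492.263 MeV
Dividing by A = 56 gives 8.790 MeV per nucleon.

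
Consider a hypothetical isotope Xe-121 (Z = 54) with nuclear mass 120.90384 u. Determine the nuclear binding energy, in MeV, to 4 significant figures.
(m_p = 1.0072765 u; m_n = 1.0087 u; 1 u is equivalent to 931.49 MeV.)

998.5 MeV

Mass of separated nucleons = 54(1.0072765) + 67(1.0087) = 54.3929310 + 67.5829 = 121.9758310 u
Mass defect Δm = 121.9758310 − 120.90384 = 1.0719910 u
Binding energy = Δm·c² = 1.0719910 × 931.49 MeV/u = 998.549 MeV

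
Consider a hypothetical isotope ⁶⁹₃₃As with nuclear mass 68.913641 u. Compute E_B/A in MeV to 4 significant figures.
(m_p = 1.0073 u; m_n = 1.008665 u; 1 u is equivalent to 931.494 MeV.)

Total constituent mass: 33 × 1.0073 + 36 × 1.008665 = 69.552840 u
The mass defect is 69.552840 − 68.913641 = 0.639199 u.
E_B = 0.639199 × 931.494 = 595.410 MeV
Per nucleon: 595.410 / 69 = 8.629 MeV

8.629 MeV/nucleon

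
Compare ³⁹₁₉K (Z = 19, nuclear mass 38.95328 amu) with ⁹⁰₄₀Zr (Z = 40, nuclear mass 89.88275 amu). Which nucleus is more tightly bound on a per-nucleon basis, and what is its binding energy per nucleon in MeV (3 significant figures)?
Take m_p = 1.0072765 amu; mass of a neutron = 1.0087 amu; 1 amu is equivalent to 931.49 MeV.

⁹⁰₄₀Zr; 8.73 MeV/nucleon

³⁹₁₉K: Σm = 19(1.0072765) + 20(1.0087) = 39.3122535 amu; Δm = 0.3589735 amu; E_B = 334.38 MeV; E_B/A = 8.574 MeV
⁹⁰₄₀Zr: Σm = 40(1.0072765) + 50(1.0087) = 90.7260600 amu; Δm = 0.8433100 amu; E_B = 785.53 MeV; E_B/A = 8.728 MeV
⁹⁰₄₀Zr has the higher binding energy per nucleon, so it is the more tightly bound nucleus.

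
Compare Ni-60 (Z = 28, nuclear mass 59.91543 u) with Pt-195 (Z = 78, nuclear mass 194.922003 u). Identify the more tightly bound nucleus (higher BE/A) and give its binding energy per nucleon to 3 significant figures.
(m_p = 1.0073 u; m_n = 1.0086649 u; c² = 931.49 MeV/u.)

Ni-60; 8.79 MeV/nucleon

Ni-60: Σm = 28(1.0073) + 32(1.0086649) = 60.4816768 u; Δm = 0.5662468 u; E_B = 527.45 MeV; E_B/A = 8.791 MeV
Pt-195: Σm = 78(1.0073) + 117(1.0086649) = 196.5831933 u; Δm = 1.6611903 u; E_B = 1547.4 MeV; E_B/A = 7.935 MeV
Ni-60 has the higher binding energy per nucleon, so it is the more tightly bound nucleus.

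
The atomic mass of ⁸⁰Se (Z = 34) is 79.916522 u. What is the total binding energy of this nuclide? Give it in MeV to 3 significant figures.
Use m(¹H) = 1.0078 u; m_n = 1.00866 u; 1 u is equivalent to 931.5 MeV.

696 MeV

Σm = 34·m(¹H) + 46·m_n = 34.2652 + 46.39836 = 80.66356 u
The mass defect is 80.66356 − 79.916522 = 0.747038 u.
Converting to energy: 0.747038 u × 931.5 MeV/u = 695.866 MeV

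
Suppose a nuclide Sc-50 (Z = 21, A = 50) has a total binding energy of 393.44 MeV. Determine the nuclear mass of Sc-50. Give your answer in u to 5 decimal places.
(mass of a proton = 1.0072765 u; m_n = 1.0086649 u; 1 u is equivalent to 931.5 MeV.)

Mass defect = 393.44 MeV / (931.5 MeV/u) = 0.4223725 u
Constituent mass = 21(1.0072765) + 29(1.0086649) = 50.4040886 u
Nuclear mass = 50.4040886 − 0.4223725 = 49.9817161 u ≈ 49.98172 u (to 5 decimal places)

49.98172 u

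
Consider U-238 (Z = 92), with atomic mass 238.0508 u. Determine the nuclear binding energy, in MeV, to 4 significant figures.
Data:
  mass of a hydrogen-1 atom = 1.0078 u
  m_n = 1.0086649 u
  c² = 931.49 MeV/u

1800 MeV

The nucleus contains 92 protons and 238 − 92 = 146 neutrons.
Mass of separated nucleons = 92(1.0078) + 146(1.0086649) = 92.7176 + 147.2650754 = 239.9826754 u
Δm = 239.9826754 − 238.0508 = 1.9318754 u
Converting to energy: 1.9318754 u × 931.49 MeV/u = 1799.52 MeV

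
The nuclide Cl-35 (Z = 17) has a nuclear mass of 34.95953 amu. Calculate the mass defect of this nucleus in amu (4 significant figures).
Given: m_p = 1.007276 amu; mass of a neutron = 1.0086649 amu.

0.3201 amu

With 17 protons and 18 neutrons (A = 35):
Total constituent mass: 17 × 1.007276 + 18 × 1.0086649 = 35.2796602 amu
Mass defect Δm = 35.2796602 − 34.95953 = 0.3201302 amu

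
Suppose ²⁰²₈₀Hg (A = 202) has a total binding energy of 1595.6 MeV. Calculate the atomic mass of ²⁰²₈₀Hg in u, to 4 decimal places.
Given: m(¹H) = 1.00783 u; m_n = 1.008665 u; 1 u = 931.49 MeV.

201.9706 u

Mass defect = 1595.6 MeV / (931.49 MeV/u) = 1.712955 u
Constituent mass = 80(1.00783) + 122(1.008665) = 203.683530 u
Atomic mass = 203.683530 − 1.712955 = 201.970575 u ≈ 201.9706 u (to 4 decimal places)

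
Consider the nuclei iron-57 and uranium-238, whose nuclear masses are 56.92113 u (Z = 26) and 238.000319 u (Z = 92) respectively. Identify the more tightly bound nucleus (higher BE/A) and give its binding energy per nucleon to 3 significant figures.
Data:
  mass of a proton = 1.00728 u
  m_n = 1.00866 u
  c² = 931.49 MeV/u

iron-57; 8.77 MeV/nucleon

iron-57: Σm = 26(1.00728) + 31(1.00866) = 57.45774 u; Δm = 0.53661 u; E_B = 499.85 MeV; E_B/A = 8.769 MeV
uranium-238: Σm = 92(1.00728) + 146(1.00866) = 239.93412 u; Δm = 1.933801 u; E_B = 1801.32 MeV; E_B/A = 7.569 MeV
iron-57 has the higher binding energy per nucleon, so it is the more tightly bound nucleus.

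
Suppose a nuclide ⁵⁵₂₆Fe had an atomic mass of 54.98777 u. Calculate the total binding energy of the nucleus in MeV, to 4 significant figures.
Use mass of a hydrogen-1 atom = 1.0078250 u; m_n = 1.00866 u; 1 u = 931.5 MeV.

Z = 26, so N = A − Z = 55 − 26 = 29.
Total constituent mass: 26 × 1.0078250 + 29 × 1.00866 = 55.4545900 u
Δm = 55.4545900 − 54.98777 = 0.4668200 u
E_B = 0.4668200 × 931.5 = 434.843 MeV

434.8 MeV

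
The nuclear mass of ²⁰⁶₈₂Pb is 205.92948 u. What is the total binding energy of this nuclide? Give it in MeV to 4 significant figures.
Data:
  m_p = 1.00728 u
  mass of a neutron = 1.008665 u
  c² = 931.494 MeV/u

With 82 protons and 124 neutrons (A = 206):
Total constituent mass: 82 × 1.00728 + 124 × 1.008665 = 207.671420 u
Mass defect Δm = 207.671420 − 205.92948 = 1.741940 u
E_B = 1.741940 × 931.494 = 1622.61 MeV

1623 MeV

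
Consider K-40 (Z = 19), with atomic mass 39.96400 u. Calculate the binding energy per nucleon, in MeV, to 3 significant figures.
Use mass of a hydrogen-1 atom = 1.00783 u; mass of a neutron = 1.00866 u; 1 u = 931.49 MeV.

Σm = 19·m(¹H) + 21·m_n = 19.14877 + 21.18186 = 40.33063 u
The mass defect is 40.33063 − 39.96400 = 0.36663 u.
Binding energy = Δm·c² = 0.36663 × 931.49 MeV/u = 341.512 MeV
Per nucleon: 341.512 / 40 = 8.538 MeV

8.54 MeV/nucleon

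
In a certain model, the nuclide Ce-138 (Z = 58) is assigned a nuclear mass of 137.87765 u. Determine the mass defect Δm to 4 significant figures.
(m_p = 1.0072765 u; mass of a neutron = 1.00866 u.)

Total constituent mass: 58 × 1.0072765 + 80 × 1.00866 = 139.1148370 u
Mass defect Δm = 139.1148370 − 137.87765 = 1.2371870 u

1.237 u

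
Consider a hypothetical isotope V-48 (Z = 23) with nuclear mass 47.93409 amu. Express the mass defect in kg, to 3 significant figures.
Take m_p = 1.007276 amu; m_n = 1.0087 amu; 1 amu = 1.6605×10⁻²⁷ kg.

With 23 protons and 25 neutrons (A = 48):
Mass of separated nucleons = 23(1.007276) + 25(1.0087) = 23.167348 + 25.2175 = 48.384848 amu
Mass defect Δm = 48.384848 − 47.93409 = 0.450758 amu
In SI units: 0.450758 amu × 1.6605×10⁻²⁷ kg/amu = 7.4848e-28 kg

7.48e-28 kg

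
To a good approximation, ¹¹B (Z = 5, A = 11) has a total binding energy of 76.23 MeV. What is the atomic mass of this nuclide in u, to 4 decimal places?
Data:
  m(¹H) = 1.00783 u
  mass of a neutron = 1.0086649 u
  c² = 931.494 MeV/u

Mass defect = 76.23 MeV / (931.494 MeV/u) = 0.081836 u
Constituent mass = 5(1.00783) + 6(1.0086649) = 11.0911394 u
Atomic mass = 11.0911394 − 0.081836 = 11.0093034 u ≈ 11.0093 u (to 4 decimal places)

11.0093 u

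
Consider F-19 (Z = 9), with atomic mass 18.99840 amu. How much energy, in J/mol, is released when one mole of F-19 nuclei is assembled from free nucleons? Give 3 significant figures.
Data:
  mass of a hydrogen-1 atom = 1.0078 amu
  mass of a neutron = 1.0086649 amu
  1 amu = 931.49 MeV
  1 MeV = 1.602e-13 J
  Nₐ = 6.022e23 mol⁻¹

1.42e+13 J/mol

With 9 protons and 10 neutrons (A = 19):
Σm = 9·m(¹H) + 10·m_n = 9.0702 + 10.0866490 = 19.1568490 amu
Δm = 19.1568490 − 18.99840 = 0.1584490 amu
Binding energy = Δm·c² = 0.1584490 × 931.49 MeV/amu = 147.594 MeV
Per nucleus in joules: 147.594 MeV × 1.602e-13 J/MeV = 2.3645e-11 J
Per mole: 2.3645e-11 J × 6.022e23 mol⁻¹ = 1.4239e+13 J/mol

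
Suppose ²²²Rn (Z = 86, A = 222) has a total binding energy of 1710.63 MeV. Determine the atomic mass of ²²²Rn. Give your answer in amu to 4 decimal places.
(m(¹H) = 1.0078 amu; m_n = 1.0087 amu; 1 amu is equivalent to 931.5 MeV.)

222.0176 amu

Mass defect = 1710.63 MeV / (931.5 MeV/amu) = 1.836425 amu
Constituent mass = 86(1.0078) + 136(1.0087) = 223.8540 amu
Atomic mass = 223.8540 − 1.836425 = 222.017575 amu ≈ 222.0176 amu (to 4 decimal places)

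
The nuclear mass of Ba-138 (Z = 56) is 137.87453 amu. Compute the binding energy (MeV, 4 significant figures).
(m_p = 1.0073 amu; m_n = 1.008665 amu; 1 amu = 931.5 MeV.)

1160 MeV

Σm = 56·m_p + 82·m_n = 56.4088 + 82.710530 = 139.119330 amu
Δm = 139.119330 − 137.87453 = 1.244800 amu
E_B = 1.244800 × 931.5 = 1159.53 MeV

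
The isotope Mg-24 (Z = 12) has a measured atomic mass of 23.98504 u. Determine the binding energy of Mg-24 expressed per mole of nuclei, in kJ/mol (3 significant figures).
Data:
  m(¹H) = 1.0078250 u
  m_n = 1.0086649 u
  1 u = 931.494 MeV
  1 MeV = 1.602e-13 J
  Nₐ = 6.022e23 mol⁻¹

1.91e+10 kJ/mol

Z = 12, so N = A − Z = 24 − 12 = 12.
Total constituent mass: 12 × 1.0078250 + 12 × 1.0086649 = 24.1978788 u
The mass defect is 24.1978788 − 23.98504 = 0.2128388 u.
E_B = 0.2128388 × 931.494 = 198.258 MeV
Per nucleus in joules: 198.258 MeV × 1.602e-13 J/MeV = 3.1761e-11 J
Per mole: 3.1761e-11 J × 6.022e23 mol⁻¹ = 1.9126e+13 J/mol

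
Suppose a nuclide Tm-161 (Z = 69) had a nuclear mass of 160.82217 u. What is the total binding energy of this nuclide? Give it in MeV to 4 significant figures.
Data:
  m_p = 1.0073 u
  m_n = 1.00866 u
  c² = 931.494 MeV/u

Total constituent mass: 69 × 1.0073 + 92 × 1.00866 = 162.30042 u
Δm = 162.30042 − 160.82217 = 1.47825 u
Converting to energy: 1.47825 u × 931.494 MeV/u = 1376.98 MeV

1377 MeV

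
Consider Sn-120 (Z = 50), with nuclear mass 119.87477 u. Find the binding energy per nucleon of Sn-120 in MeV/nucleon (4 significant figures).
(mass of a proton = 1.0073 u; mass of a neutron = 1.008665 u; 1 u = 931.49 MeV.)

8.514 MeV/nucleon

With 50 protons and 70 neutrons (A = 120):
Mass of separated nucleons = 50(1.0073) + 70(1.008665) = 50.3650 + 70.606550 = 120.971550 u
The mass defect is 120.971550 − 119.87477 = 1.096780 u.
E_B = 1.096780 × 931.49 = 1021.64 MeV
BE/A = 1021.64 MeV / 120 = 8.514 MeV/nucleon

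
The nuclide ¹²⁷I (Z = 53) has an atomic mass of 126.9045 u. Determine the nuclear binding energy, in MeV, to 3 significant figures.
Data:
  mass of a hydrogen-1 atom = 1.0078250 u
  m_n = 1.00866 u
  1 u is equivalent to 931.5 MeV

The nucleus contains 53 protons and 127 − 53 = 74 neutrons.
Σm = 53·m(¹H) + 74·m_n = 53.4147250 + 74.64084 = 128.0555650 u
Mass defect Δm = 128.0555650 − 126.9045 = 1.1510650 u
Converting to energy: 1.1510650 u × 931.5 MeV/u = 1072.22 MeV

1070 MeV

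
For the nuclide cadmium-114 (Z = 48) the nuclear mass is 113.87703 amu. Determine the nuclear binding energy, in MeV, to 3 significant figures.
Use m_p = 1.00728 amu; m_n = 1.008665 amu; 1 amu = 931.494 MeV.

The nucleus contains 48 protons and 114 − 48 = 66 neutrons.
Σm = 48·m_p + 66·m_n = 48.34944 + 66.571890 = 114.921330 amu
Δm = 114.921330 − 113.87703 = 1.044300 amu
E_B = 1.044300 × 931.494 = 972.759 MeV

973 MeV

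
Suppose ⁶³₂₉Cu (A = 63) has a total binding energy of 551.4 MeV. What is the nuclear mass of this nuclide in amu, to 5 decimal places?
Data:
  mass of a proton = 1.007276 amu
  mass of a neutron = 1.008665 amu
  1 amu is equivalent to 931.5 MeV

Mass defect = 551.4 MeV / (931.5 MeV/amu) = 0.5919485 amu
Constituent mass = 29(1.007276) + 34(1.008665) = 63.505614 amu
Nuclear mass = 63.505614 − 0.5919485 = 62.9136655 amu ≈ 62.91367 amu (to 5 decimal places)

62.91367 amu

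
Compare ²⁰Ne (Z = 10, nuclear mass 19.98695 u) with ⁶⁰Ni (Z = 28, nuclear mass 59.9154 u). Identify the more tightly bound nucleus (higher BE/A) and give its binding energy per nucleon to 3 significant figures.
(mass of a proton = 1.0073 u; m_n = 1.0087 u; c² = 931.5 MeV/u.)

²⁰Ne: Σm = 10(1.0073) + 10(1.0087) = 20.1600 u; Δm = 0.17305 u; E_B = 161.20 MeV; E_B/A = 8.060 MeV
⁶⁰Ni: Σm = 28(1.0073) + 32(1.0087) = 60.4828 u; Δm = 0.5674 u; E_B = 528.53 MeV; E_B/A = 8.809 MeV
⁶⁰Ni has the higher binding energy per nucleon, so it is the more tightly bound nucleus.

⁶⁰Ni; 8.81 MeV/nucleon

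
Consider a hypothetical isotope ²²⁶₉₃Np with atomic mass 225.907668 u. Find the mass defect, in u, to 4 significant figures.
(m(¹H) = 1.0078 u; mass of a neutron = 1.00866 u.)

The nucleus contains 93 protons and 226 − 93 = 133 neutrons.
Mass of separated nucleons = 93(1.0078) + 133(1.00866) = 93.7254 + 134.15178 = 227.87718 u
Δm = 227.87718 − 225.907668 = 1.969512 u

1.970 u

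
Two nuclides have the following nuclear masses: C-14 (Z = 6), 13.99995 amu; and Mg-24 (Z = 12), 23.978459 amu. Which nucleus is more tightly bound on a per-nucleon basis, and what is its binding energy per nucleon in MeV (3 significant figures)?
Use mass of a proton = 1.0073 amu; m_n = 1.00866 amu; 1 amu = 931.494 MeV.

C-14: Σm = 6(1.0073) + 8(1.00866) = 14.11308 amu; Δm = 0.11313 amu; E_B = 105.38 MeV; E_B/A = 7.527 MeV
Mg-24: Σm = 12(1.0073) + 12(1.00866) = 24.19152 amu; Δm = 0.213061 amu; E_B = 198.465 MeV; E_B/A = 8.269 MeV
Mg-24 has the higher binding energy per nucleon, so it is the more tightly bound nucleus.

Mg-24; 8.27 MeV/nucleon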